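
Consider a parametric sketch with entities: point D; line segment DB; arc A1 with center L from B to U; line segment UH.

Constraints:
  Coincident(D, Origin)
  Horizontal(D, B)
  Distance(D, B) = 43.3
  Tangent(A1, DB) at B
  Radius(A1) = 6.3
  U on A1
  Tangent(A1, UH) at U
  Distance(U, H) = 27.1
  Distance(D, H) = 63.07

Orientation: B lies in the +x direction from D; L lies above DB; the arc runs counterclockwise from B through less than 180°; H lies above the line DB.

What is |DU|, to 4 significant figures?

49.76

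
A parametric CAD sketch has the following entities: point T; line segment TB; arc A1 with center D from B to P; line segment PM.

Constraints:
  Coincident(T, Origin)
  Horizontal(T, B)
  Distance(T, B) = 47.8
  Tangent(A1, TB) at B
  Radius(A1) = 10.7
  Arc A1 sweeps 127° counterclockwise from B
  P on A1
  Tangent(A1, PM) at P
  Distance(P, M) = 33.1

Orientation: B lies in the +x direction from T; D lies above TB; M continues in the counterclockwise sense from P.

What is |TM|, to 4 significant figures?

56.79

On A1, B sits at bearing -90° from D; a 127° counterclockwise sweep puts P at bearing 37°, so P = D + 10.7·(cos 37°, sin 37°) = (56.35, 17.14). The tangent condition forces DP to be normal to PM, so PM runs along (−sin 37°, cos 37°); with |PM| = 33.1, M = (36.43, 43.57). Then |TM| = |M − T| = 56.79.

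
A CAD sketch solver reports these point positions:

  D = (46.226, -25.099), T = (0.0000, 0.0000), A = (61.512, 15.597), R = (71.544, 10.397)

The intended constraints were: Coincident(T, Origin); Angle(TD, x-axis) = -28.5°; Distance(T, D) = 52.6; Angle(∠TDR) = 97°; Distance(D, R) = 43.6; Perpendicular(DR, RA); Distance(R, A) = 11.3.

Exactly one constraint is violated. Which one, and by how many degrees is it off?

Perpendicular(DR, RA) — off by 8.10°.

T = (0.00, 0.00) ✓; TD at -28.50° ✓; |TD| = 52.60 ✓; ∠TDR = 97.00° ✓; |DR| = 43.60 ✓; ∠(DR, RA) = 98.10° ✗; |RA| = 11.30 ✓.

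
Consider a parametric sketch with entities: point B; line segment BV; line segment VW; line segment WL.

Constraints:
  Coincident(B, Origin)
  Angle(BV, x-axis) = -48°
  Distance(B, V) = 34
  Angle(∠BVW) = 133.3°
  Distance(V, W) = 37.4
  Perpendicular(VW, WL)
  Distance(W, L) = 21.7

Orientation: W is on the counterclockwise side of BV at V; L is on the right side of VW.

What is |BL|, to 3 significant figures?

76.4

B is at the origin; BV runs at -48.0° with length 34.0, so V = 34.0·(cos -48.0°, sin -48.0°) = (22.8, -25.3). ∠BVW = 133.3°, so VW runs at -48.0° + (180° − 133.3°) = -1.30° from the x-axis; with |VW| = 37.4, W = V + 37.4·(cos -1.30°, sin -1.30°) = (60.1, -26.1). VW ⟂ WL; with |WL| = 21.7 on the right of VW, L = W + 21.7·(-0.0227, -1.00) = (59.6, -47.8). Then |BL| = |L − B| = 76.4.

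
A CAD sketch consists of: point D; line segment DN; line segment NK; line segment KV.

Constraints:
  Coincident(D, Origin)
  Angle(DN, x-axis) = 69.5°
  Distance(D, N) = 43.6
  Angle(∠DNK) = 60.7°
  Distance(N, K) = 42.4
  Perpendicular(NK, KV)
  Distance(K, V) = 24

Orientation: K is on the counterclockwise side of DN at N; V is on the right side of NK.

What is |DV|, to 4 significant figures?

65.50

D is at the origin; DN runs at 69.5° with length 43.6, so N = 43.6·(cos 69.5°, sin 69.5°) = (15.27, 40.84). ∠DNK = 60.7°, so NK runs at 69.5° + (180° − 60.7°) = 188.8° from the x-axis; with |NK| = 42.4, K = N + 42.4·(cos 188.8°, sin 188.8°) = (-26.63, 34.35). The perpendicularity gives KV at right angles to NK; with |KV| = 24.0 on the right of NK, V = K + 24.0·(-0.1530, 0.9882) = (-30.30, 58.07). Then |DV| = |V − D| = 65.50.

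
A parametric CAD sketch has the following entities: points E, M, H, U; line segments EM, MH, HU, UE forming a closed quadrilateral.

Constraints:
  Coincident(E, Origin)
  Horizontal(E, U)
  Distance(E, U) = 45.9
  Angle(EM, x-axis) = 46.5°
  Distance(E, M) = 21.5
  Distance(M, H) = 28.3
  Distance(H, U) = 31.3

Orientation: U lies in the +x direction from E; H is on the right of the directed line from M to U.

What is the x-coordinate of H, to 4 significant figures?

17.25

Checks: E.y = 0.00, U.y = 0.00 ✓; |MH| = 28.30 ✓; |HU| = 31.30 ✓.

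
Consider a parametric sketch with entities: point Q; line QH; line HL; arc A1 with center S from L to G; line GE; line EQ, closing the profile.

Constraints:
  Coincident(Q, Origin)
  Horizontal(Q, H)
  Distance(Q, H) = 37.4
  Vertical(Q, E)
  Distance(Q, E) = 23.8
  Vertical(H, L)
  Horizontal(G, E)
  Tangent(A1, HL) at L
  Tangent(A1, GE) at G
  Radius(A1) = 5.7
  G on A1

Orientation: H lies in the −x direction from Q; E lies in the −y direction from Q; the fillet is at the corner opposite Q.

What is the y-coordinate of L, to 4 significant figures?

-18.10

Q is at the origin; Q and H share the same y with |QH| = 37.4 and H on the −x side, so H = (-37.40, 0.000). Q and E share the same x with |QE| = 23.8 and E on the −y side, so E = (0.000, -23.80). The virtual corner opposite Q is at (-37.40, -23.80). Tangency of A1 to HL means the radius SL is perpendicular to HL and A1 meets GE tangentially, so SG is at right angles to GE, with radius 5.7, so the center S sits 5.7 in from both sides at S = (-31.70, -18.10). That places the tangent points at L = (-37.40, -18.10) on HL and G = (-31.70, -23.80) on GE. So L.y = -18.10.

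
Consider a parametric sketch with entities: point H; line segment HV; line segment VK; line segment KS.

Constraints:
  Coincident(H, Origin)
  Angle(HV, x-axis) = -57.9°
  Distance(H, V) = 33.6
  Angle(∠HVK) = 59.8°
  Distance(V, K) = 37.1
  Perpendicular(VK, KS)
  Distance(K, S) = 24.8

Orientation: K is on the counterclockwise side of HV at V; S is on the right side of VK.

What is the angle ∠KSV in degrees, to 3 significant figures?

56.2°

H is at the origin; HV runs at -57.9° with length 33.6, so V = 33.6·(cos -57.9°, sin -57.9°) = (17.9, -28.5). ∠HVK = 59.8°, so VK runs at -57.9° + (180° − 59.8°) = 62.3° from the x-axis; with |VK| = 37.1, K = V + 37.1·(cos 62.3°, sin 62.3°) = (35.1, 4.38). VK is perpendicular to KS; with |KS| = 24.8 on the right of VK, S = K + 24.8·(0.885, -0.465) = (57.1, -7.14). Then cos ∠KSV = SK·SV / (|SK||SV|), giving 56.2°.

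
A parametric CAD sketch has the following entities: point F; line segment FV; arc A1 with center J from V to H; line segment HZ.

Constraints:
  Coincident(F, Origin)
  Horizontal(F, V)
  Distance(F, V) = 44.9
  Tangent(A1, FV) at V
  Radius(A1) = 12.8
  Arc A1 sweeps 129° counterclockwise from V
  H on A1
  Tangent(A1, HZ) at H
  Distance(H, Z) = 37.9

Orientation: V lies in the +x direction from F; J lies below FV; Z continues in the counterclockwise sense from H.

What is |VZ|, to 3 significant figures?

52.2

F is at the origin; F and V share the same y with |FV| = 44.9 and V on the +x side, so V = (44.9, 0.00). The tangent condition forces JV to be normal to FV, so J = V + (0, -12.8) = (44.9, -12.8). On A1, V sits at bearing 90° from J; a 129° counterclockwise sweep puts H at bearing 219°, so H = J + 12.8·(cos 219°, sin 219°) = (35.0, -20.9). Since A1 is tangent to HZ there, JH ⟂ HZ, so HZ runs along (−sin 219°, cos 219°); with |HZ| = 37.9, Z = (58.8, -50.3). Then |VZ| = |Z − V| = 52.2.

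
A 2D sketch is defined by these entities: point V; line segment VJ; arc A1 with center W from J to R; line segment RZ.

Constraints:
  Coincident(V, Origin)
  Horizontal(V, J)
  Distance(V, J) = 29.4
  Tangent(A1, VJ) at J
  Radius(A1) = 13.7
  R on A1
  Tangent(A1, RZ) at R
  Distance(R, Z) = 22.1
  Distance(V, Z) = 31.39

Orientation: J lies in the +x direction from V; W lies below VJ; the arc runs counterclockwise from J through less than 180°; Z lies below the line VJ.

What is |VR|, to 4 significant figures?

18.85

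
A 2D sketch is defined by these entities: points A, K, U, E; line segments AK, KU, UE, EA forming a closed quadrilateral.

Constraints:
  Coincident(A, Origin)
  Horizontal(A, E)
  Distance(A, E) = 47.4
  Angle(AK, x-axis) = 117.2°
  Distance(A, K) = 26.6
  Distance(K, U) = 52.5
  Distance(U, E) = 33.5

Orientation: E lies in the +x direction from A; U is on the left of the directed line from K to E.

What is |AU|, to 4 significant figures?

51.26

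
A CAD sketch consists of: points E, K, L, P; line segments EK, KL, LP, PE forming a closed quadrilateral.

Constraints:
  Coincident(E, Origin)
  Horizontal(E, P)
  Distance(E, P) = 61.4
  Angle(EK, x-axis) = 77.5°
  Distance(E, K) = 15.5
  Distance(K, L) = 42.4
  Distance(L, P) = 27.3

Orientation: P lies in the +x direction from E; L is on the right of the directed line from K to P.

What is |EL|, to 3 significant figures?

38.2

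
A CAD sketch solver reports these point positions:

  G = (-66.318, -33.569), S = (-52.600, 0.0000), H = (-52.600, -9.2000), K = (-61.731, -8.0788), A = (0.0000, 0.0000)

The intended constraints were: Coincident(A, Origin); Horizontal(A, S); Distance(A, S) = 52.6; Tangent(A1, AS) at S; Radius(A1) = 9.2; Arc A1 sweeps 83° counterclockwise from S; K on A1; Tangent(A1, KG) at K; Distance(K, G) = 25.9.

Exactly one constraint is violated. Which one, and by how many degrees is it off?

Tangent(A1, KG) at K — off by 3.20°.

A = (0.00, 0.00) ✓; A.y = 0.00, S.y = 0.00 ✓; |AS| = 52.60 ✓; ∠(HS, SA) = 90.00° ✓; |HS| = 9.200 ✓; bearing(H→K) − bearing(H→S) = 83.00° ✓; |HK| = 9.200 ✓; ∠(HK, KG) = 93.20° ✗; |KG| = 25.90 ✓.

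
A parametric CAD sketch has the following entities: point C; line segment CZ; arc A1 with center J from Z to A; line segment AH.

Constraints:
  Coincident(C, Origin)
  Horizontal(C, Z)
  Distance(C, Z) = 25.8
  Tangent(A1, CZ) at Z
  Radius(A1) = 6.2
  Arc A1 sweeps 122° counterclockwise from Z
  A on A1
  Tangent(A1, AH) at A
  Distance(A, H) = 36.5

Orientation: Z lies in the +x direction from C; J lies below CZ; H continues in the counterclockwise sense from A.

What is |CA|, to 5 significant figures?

22.626

The tangent condition forces JZ to be normal to CZ, so J = Z + (0, -6.2) = (25.800, -6.2000). On A1, Z sits at bearing 90° from J; a 122° counterclockwise sweep puts A at bearing 212°, so A = J + 6.2·(cos 212°, sin 212°) = (20.542, -9.4855). Then |CA| = |A − C| = 22.626.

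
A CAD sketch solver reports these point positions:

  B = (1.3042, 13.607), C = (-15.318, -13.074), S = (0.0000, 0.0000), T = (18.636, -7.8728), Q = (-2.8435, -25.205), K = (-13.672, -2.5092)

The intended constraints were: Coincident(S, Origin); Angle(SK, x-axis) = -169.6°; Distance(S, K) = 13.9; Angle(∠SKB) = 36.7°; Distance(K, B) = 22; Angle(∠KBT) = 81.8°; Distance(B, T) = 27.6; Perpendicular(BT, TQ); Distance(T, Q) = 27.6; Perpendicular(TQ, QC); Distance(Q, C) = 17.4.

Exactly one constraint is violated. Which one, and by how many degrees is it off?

Perpendicular(TQ, QC) — off by 6.90°.

S = (0.00, 0.00) ✓; SK at -169.6° ✓; |SK| = 13.90 ✓; ∠SKB = 36.70° ✓; |KB| = 22.00 ✓; ∠KBT = 81.80° ✓; |BT| = 27.60 ✓; ∠(BT, TQ) = 90.00° ✓; |TQ| = 27.60 ✓; ∠(TQ, QC) = 83.10° ✗; |QC| = 17.40 ✓.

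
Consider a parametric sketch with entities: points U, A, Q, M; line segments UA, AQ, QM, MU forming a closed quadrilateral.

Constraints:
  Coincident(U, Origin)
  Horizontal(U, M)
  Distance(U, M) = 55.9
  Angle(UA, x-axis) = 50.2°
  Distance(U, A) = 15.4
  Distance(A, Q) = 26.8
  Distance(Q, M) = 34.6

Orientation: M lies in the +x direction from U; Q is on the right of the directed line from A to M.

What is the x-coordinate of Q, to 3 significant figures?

23.2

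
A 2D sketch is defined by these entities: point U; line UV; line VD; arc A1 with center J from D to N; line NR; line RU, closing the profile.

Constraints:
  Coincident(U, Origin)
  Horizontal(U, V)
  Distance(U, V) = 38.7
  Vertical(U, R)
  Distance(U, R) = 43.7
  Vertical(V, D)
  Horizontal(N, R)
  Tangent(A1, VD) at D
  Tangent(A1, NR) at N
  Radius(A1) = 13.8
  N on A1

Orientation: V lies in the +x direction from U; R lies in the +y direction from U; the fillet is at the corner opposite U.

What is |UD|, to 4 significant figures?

48.91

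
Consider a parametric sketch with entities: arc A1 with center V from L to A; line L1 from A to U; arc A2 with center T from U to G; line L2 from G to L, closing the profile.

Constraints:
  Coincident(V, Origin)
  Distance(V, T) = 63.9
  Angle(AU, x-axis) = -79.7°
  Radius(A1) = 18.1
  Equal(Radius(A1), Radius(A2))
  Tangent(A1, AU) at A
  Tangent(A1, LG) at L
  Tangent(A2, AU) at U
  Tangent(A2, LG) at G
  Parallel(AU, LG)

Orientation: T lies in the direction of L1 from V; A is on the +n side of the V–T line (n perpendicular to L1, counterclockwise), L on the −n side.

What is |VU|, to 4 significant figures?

66.41

The slot axis is L1's direction at -79.7°, so u = (cos -79.7°, sin -79.7°) = (0.1788, -0.9839) and n = (−sin -79.7°, cos -79.7°) = (0.9839, 0.1788). V is at the origin and T lies 63.9 along u from V, so T = 63.9·u = (11.43, -62.87). Tangency of A1 to both parallel lines with radius 18.1 puts A and L at V ± 18.1·n: A = (17.81, 3.236), L = (-17.81, -3.236). Equal radii place U and G the same way about T: U = T + 18.1·n = (29.23, -59.63), G = T − 18.1·n = (-6.383, -66.11). Then |VU| = |U − V| = 66.41.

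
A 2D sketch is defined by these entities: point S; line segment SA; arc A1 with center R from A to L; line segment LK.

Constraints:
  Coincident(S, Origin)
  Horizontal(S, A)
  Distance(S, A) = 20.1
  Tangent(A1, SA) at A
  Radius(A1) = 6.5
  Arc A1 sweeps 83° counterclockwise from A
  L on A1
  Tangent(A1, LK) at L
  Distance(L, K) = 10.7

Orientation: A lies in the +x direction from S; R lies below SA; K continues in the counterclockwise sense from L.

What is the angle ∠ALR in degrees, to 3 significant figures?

48.5°

Tangency of A1 to SA means the radius RA is perpendicular to SA, so R = A + (0, -6.5) = (20.1, -6.50). On A1, A sits at bearing 90° from R; an 83° counterclockwise sweep puts L at bearing 173°, so L = R + 6.5·(cos 173°, sin 173°) = (13.6, -5.71). Then cos ∠ALR = LA·LR / (|LA||LR|), giving 48.5°.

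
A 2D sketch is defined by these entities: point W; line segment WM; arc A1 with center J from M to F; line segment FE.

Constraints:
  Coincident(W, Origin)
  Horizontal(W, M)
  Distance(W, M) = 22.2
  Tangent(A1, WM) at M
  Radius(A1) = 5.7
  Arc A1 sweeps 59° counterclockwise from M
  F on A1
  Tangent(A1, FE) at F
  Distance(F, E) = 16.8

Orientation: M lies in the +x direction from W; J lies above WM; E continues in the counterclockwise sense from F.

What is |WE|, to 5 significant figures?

39.647

W is at the origin; WM is horizontal with |WM| = 22.2 and M on the +x side, so M = (22.200, 0.0000). A1 meets WM tangentially, so JM is at right angles to WM, so J = M + (0, 5.7) = (22.200, 5.7000). On A1, M sits at bearing -90° from J; a 59° counterclockwise sweep puts F at bearing -31°, so F = J + 5.7·(cos -31°, sin -31°) = (27.086, 2.7643). Tangency of A1 to FE means the radius JF is perpendicular to FE, so FE runs along (−sin -31°, cos -31°); with |FE| = 16.8, E = (35.738, 17.165). Then |WE| = |E − W| = 39.647.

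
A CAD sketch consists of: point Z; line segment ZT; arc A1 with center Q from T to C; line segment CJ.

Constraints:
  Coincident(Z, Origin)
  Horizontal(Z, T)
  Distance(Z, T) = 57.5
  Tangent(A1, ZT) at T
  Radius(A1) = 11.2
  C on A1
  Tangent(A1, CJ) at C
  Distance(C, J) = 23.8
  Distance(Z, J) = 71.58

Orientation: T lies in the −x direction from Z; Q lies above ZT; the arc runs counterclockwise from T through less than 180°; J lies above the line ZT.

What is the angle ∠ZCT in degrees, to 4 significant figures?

98.65°

Checks: Z = (0.00, 0.00) ✓; |QC| = 11.20 ✓; ∠(QC, CJ) = 90.00° ✓; |CJ| = 23.80 ✓; |ZJ| = 71.58 ✓.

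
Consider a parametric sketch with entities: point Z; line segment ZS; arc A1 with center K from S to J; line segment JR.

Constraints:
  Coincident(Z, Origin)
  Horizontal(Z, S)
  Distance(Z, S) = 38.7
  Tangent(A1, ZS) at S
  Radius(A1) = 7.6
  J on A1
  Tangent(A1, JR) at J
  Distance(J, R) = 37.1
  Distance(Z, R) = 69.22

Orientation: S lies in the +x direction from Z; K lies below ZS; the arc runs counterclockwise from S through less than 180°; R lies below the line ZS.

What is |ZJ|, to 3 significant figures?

34.9

Z is at the origin; ZS is horizontal with |ZS| = 38.7 and S on the +x side, so S = (38.7, 0.00). A1 meets ZS tangentially, so KS is at right angles to ZS, so K = S + (0, -7.6) = (38.7, -7.60). Since KJ ⟂ JR (tangency), |KR| = √(7.6² + 37.1²) = 37.9 regardless of where J sits on A1. So R lies on both circle(Z, 69.22) and circle(K, 37.9); the below-ZS intersection is R = (55.3, -41.6). J is the foot of the tangent from R: J = (32.7, -12.2).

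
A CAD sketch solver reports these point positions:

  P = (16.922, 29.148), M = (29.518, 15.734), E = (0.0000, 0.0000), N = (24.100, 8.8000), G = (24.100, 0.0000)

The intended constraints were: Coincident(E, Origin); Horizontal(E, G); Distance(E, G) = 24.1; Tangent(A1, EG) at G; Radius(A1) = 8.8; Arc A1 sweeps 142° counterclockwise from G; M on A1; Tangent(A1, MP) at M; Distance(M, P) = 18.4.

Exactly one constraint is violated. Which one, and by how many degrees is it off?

Tangent(A1, MP) at M — off by 8.80°.

E = (0.00, 0.00) ✓; E.y = 0.00, G.y = 0.00 ✓; |EG| = 24.10 ✓; ∠(NG, GE) = 90.00° ✓; |NG| = 8.800 ✓; bearing(N→M) − bearing(N→G) = 142.0° ✓; |NM| = 8.800 ✓; ∠(NM, MP) = 98.80° ✗; |MP| = 18.40 ✓.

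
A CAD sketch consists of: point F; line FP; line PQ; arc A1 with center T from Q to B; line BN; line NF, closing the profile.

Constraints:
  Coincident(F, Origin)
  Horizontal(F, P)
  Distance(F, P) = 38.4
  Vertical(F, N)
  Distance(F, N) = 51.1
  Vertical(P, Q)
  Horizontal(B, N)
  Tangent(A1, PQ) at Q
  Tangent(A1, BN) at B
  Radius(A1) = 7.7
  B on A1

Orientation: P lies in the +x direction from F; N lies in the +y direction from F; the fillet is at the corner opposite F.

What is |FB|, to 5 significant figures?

59.613

F is at the origin; FP is horizontal with |FP| = 38.4 and P on the +x side, so P = (38.400, 0.0000). FN is vertical with |FN| = 51.1 and N on the +y side, so N = (0.0000, 51.100). The virtual corner opposite F is at (38.400, 51.100). Tangency of A1 to PQ means the radius TQ is perpendicular to PQ and tangency of A1 to BN means the radius TB is perpendicular to BN, with radius 7.7, so the center T sits 7.7 in from both sides at T = (30.700, 43.400). That places the tangent points at Q = (38.400, 43.400) on PQ and B = (30.700, 51.100) on BN. Then |FB| = |B − F| = 59.613.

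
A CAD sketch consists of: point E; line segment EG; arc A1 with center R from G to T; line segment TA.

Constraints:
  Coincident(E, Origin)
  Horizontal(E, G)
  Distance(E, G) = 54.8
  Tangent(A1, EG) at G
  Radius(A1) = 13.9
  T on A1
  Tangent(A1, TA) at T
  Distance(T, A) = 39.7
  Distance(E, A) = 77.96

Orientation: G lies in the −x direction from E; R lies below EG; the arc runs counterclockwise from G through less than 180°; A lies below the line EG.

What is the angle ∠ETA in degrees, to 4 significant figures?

85.37°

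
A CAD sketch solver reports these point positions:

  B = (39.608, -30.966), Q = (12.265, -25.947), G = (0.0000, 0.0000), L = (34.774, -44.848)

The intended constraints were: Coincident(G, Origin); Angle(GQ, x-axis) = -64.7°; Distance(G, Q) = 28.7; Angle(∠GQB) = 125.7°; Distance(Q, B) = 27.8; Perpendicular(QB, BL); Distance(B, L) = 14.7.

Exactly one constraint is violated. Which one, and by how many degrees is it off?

Perpendicular(QB, BL) — off by 8.80°.

G = (0.00, 0.00) ✓; GQ at -64.70° ✓; |GQ| = 28.70 ✓; ∠GQB = 125.7° ✓; |QB| = 27.80 ✓; ∠(QB, BL) = 98.80° ✗; |BL| = 14.70 ✓.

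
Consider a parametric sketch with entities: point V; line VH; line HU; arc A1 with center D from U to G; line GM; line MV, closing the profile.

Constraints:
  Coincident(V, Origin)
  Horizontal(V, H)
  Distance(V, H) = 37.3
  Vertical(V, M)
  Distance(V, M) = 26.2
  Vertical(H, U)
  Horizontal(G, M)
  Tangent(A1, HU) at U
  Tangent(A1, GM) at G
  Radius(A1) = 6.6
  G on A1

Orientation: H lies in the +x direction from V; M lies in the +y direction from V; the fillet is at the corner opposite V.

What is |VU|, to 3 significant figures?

42.1

V is at the origin; VH is horizontal with |VH| = 37.3 and H on the +x side, so H = (37.3, 0.00). V and M share the same x with |VM| = 26.2 and M on the +y side, so M = (0.00, 26.2). The virtual corner opposite V is at (37.3, 26.2). Since A1 is tangent to HU there, DU ⟂ HU and tangency of A1 to GM means the radius DG is perpendicular to GM, with radius 6.6, so the center D sits 6.6 in from both sides at D = (30.7, 19.6). That places the tangent points at U = (37.3, 19.6) on HU and G = (30.7, 26.2) on GM. Then |VU| = |U − V| = 42.1.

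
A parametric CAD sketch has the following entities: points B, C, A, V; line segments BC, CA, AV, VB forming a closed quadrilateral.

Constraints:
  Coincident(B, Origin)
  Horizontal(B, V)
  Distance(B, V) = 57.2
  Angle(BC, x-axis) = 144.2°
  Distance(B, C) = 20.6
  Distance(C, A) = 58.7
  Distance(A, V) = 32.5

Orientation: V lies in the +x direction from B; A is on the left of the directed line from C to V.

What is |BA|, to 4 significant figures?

48.49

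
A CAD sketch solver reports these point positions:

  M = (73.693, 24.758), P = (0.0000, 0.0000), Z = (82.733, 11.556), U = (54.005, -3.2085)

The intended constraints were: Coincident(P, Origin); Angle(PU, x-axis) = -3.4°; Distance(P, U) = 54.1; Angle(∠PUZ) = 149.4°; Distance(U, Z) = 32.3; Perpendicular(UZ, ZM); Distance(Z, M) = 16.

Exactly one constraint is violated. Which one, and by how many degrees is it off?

Perpendicular(UZ, ZM) — off by 7.20°.

P = (0.00, 0.00) ✓; PU at -3.400° ✓; |PU| = 54.10 ✓; ∠PUZ = 149.4° ✓; |UZ| = 32.30 ✓; ∠(UZ, ZM) = 97.20° ✗; |ZM| = 16.00 ✓.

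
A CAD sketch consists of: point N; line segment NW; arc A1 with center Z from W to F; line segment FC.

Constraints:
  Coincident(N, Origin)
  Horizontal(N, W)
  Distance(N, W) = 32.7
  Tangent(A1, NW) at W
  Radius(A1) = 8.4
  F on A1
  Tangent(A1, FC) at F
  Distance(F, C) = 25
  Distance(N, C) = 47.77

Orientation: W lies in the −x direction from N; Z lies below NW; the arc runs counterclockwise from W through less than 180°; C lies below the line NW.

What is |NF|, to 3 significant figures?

42.1

N is at the origin; N and W share the same y with |NW| = 32.7 and W on the −x side, so W = (-32.7, 0.00). Since A1 is tangent to NW there, ZW ⟂ NW, so Z = W + (0, -8.4) = (-32.7, -8.40). Since ZF ⟂ FC (tangency), |ZC| = √(8.4² + 25.0²) = 26.4 regardless of where F sits on A1. So C lies on both circle(N, 47.77) and circle(Z, 26.4); the below-NW intersection is C = (-32.8, -34.8). F is the foot of the tangent from C: F = (-40.7, -11.1).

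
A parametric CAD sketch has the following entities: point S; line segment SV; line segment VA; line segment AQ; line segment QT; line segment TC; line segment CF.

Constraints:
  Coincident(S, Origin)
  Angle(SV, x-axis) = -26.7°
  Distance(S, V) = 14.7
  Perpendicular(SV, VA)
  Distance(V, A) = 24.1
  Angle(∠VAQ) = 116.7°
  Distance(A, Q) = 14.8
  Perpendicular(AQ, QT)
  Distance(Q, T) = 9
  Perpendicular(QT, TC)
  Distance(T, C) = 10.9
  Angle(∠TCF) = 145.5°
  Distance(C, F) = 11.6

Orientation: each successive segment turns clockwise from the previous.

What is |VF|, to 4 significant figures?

19.79

S is at the origin; SV runs at -26.7° with length 14.7, so V = (13.13, -6.605). SV ⟂ VA, so VA runs at -116.7°; with |VA| = 24.1, A = (2.304, -28.14). ∠VAQ = 116.7° gives AQ at -180.0° from the x-axis; with |AQ| = 14.8, Q = (-12.50, -28.14). AQ ⟂ QT, so QT runs at 90.00°; with |QT| = 9.0, T = (-12.50, -19.14). The perpendicularity gives TC at right angles to QT, so TC runs at 0.000°; with |TC| = 10.9, C = (-1.596, -19.14). ∠TCF = 145.5° gives CF at -34.50° from the x-axis; with |CF| = 11.6, F = (7.964, -25.71). Then |VF| = |F − V| = 19.79.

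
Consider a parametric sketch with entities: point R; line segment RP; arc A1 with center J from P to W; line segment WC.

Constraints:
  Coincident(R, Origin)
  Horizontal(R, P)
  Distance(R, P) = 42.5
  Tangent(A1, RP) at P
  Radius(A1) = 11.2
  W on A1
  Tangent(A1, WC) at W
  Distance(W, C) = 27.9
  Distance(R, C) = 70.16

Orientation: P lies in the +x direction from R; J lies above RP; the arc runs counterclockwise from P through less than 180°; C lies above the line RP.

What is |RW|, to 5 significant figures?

53.919

R is at the origin; RP is horizontal with |RP| = 42.5 and P on the +x side, so P = (42.500, 0.0000). A1 meets RP tangentially, so JP is at right angles to RP, so J = P + (0, 11.2) = (42.500, 11.200). Since JW ⟂ WC (tangency), |JC| = √(11.2² + 27.9²) = 30.064 regardless of where W sits on A1. So C lies on both circle(R, 70.16) and circle(J, 30.064); the above-RP intersection is C = (60.757, 35.086). W is the foot of the tangent from C: W = (53.292, 8.2032).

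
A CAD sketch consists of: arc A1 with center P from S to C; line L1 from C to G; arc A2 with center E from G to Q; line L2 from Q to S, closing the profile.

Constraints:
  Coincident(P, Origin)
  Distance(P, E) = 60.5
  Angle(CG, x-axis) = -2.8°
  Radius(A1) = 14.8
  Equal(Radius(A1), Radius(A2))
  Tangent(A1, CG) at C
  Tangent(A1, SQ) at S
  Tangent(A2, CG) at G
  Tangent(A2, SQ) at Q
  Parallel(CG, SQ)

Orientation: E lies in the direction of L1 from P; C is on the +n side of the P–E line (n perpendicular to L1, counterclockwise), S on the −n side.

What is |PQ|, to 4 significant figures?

62.28

The slot axis is L1's direction at -2.8°, so u = (cos -2.8°, sin -2.8°) = (0.9988, -0.04885) and n = (−sin -2.8°, cos -2.8°) = (0.04885, 0.9988). P is at the origin and E lies 60.5 along u from P, so E = 60.5·u = (60.43, -2.955). Tangency of A1 to both parallel lines with radius 14.8 puts C and S at P ± 14.8·n: C = (0.7230, 14.78), S = (-0.7230, -14.78). Equal radii place G and Q the same way about E: G = E + 14.8·n = (61.15, 11.83), Q = E − 14.8·n = (59.70, -17.74). Then |PQ| = |Q − P| = 62.28.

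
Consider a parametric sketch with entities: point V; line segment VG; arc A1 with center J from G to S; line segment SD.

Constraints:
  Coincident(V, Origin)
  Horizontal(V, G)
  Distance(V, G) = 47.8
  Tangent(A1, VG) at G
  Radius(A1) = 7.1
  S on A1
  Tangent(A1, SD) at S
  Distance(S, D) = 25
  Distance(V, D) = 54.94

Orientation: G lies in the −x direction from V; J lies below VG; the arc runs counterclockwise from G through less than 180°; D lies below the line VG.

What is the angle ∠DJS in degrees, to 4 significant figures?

74.15°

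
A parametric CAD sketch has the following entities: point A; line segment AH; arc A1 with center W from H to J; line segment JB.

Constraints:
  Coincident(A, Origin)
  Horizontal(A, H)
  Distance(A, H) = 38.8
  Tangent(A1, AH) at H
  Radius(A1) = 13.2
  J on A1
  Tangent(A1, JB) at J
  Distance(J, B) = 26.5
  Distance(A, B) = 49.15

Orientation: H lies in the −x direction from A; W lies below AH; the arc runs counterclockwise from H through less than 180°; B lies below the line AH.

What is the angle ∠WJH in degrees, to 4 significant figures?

20.71°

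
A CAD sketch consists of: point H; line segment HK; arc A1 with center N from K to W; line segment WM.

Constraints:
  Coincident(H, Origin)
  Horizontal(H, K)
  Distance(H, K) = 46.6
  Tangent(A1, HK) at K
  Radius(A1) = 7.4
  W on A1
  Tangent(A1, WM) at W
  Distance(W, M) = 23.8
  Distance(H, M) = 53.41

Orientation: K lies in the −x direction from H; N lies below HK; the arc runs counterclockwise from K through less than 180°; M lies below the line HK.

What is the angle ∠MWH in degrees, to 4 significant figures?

75.16°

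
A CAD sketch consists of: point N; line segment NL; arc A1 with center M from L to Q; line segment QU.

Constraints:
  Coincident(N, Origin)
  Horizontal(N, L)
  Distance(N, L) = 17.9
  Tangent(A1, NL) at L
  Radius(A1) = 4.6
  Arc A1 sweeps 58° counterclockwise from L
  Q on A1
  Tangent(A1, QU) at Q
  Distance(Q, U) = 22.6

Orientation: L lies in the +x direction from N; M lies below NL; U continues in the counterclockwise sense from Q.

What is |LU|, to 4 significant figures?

26.59

N is at the origin; NL is horizontal with |NL| = 17.9 and L on the +x side, so L = (17.90, 0.000). Tangency of A1 to NL means the radius ML is perpendicular to NL, so M = L + (0, -4.6) = (17.90, -4.600). On A1, L sits at bearing 90° from M; a 58° counterclockwise sweep puts Q at bearing 148°, so Q = M + 4.6·(cos 148°, sin 148°) = (14.00, -2.162). Since A1 is tangent to QU there, MQ ⟂ QU, so QU runs along (−sin 148°, cos 148°); with |QU| = 22.6, U = (2.023, -21.33). Then |LU| = |U − L| = 26.59.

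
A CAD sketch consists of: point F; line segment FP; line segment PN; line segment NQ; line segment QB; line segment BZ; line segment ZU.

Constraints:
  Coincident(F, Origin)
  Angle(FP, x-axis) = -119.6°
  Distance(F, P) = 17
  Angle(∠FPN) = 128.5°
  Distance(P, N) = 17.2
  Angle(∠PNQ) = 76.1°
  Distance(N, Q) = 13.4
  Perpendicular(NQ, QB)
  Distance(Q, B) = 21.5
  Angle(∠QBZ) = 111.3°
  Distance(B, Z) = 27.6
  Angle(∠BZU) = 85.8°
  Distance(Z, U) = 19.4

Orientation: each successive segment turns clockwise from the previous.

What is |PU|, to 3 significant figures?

22.5

F is at the origin; FP runs at -119.6° with length 17.0, so P = (-8.40, -14.8). ∠FPN = 128.5° gives PN at -171° from the x-axis; with |PN| = 17.2, N = (-25.4, -17.4). ∠PNQ = 76.1° gives NQ at 85.0° from the x-axis; with |NQ| = 13.4, Q = (-24.2, -4.09). NQ ⟂ QB, so QB runs at -5.00°; with |QB| = 21.5, B = (-2.80, -5.97). ∠QBZ = 111.3° gives BZ at -73.7° from the x-axis; with |BZ| = 27.6, Z = (4.94, -32.5). ∠BZU = 85.8° gives ZU at -168° from the x-axis; with |ZU| = 19.4, U = (-14.0, -36.5). Then |PU| = |U − P| = 22.5.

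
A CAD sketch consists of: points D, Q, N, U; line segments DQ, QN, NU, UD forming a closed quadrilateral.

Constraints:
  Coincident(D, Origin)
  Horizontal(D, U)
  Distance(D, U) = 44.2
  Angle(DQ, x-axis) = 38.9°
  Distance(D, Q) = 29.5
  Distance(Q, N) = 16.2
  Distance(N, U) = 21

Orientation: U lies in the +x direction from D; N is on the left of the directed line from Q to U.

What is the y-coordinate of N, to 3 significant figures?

20.4

Checks: |QN| = 16.20 ✓; |NU| = 21.00 ✓.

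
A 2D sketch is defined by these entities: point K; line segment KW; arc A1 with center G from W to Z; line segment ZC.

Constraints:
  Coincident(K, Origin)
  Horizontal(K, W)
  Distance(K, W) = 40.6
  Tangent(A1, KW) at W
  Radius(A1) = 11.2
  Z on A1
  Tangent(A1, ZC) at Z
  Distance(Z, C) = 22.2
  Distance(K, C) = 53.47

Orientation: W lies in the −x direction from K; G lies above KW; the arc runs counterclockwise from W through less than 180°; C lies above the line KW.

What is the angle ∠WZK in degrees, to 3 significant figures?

95.4°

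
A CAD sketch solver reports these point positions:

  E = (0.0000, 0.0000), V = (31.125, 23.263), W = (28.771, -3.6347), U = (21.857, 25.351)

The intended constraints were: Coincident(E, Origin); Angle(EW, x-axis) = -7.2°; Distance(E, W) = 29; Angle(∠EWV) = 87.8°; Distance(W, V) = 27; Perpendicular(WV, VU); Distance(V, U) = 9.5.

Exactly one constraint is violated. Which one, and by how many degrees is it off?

Perpendicular(WV, VU) — off by 7.69°.

E = (0.00, 0.00) ✓; EW at -7.200° ✓; |EW| = 29.00 ✓; ∠EWV = 87.80° ✓; |WV| = 27.00 ✓; ∠(WV, VU) = 82.31° ✗; |VU| = 9.500 ✓.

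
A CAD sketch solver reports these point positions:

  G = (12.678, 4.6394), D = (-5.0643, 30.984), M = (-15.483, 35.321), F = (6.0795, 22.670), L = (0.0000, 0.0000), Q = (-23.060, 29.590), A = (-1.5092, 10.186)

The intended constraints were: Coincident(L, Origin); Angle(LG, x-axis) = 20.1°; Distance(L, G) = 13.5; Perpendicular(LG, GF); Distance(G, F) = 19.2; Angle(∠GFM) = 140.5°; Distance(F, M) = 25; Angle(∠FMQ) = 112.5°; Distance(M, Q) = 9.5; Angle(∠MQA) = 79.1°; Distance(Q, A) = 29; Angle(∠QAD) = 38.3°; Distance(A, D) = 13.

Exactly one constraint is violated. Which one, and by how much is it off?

Distance(A, D) = 13 — off by 8.10.

L = (0.00, 0.00) ✓; LG at 20.10° ✓; |LG| = 13.50 ✓; ∠(LG, GF) = 90.00° ✓; |GF| = 19.20 ✓; ∠GFM = 140.5° ✓; |FM| = 25.00 ✓; ∠FMQ = 112.5° ✓; |MQ| = 9.500 ✓; ∠MQA = 79.10° ✓; |QA| = 29.00 ✓; ∠QAD = 38.30° ✓; |AD| = 21.10 ✗.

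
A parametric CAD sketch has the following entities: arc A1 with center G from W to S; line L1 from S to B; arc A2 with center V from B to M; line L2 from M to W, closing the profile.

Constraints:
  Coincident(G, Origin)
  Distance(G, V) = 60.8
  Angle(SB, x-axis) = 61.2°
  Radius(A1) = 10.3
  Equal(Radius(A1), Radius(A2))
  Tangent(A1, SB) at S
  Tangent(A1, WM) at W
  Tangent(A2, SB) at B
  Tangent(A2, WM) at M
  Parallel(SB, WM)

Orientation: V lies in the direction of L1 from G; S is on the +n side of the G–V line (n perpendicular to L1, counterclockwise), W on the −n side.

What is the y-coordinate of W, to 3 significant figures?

-4.96

G is at the origin and V lies 60.8 along u from G, so V = 60.8·u = (29.3, 53.3). Tangency of A1 to both parallel lines with radius 10.3 puts S and W at G ± 10.3·n: S = (-9.03, 4.96), W = (9.03, -4.96). So W.y = -4.96.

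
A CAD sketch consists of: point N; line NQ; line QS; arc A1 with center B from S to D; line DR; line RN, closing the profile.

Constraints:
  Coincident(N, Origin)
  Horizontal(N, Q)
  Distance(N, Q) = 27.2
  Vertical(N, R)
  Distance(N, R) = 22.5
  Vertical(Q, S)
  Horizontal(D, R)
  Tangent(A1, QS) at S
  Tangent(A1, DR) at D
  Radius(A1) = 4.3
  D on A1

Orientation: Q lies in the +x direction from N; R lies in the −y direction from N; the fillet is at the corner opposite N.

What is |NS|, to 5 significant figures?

32.727

N is at the origin; NQ is horizontal with |NQ| = 27.2 and Q on the +x side, so Q = (27.200, 0.0000). N and R share the same x with |NR| = 22.5 and R on the −y side, so R = (0.0000, -22.500). The virtual corner opposite N is at (27.200, -22.500). Tangency of A1 to QS means the radius BS is perpendicular to QS and A1 meets DR tangentially, so BD is at right angles to DR, with radius 4.3, so the center B sits 4.3 in from both sides at B = (22.900, -18.200). That places the tangent points at S = (27.200, -18.200) on QS and D = (22.900, -22.500) on DR. Then |NS| = |S − N| = 32.727.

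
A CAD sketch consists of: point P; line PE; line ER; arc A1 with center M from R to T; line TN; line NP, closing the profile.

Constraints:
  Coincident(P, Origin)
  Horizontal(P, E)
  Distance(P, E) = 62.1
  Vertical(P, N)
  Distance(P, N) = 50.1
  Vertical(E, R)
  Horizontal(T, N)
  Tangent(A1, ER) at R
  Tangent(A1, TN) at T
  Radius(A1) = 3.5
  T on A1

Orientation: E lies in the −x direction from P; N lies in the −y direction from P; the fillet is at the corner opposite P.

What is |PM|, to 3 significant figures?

74.9

PN is vertical with |PN| = 50.1 and N on the −y side, so N = (0.00, -50.1). The virtual corner opposite P is at (-62.1, -50.1). Tangency of A1 to ER means the radius MR is perpendicular to ER and A1 meets TN tangentially, so MT is at right angles to TN, with radius 3.5, so the center M sits 3.5 in from both sides at M = (-58.6, -46.6). Then |PM| = |M − P| = 74.9.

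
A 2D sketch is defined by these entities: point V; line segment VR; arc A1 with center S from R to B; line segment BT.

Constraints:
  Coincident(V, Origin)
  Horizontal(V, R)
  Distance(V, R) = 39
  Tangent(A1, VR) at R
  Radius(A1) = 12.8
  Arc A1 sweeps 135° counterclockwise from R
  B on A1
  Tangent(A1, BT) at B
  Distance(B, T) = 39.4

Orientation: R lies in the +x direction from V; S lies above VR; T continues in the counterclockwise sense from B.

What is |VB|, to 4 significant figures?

52.79

V is at the origin; VR is horizontal with |VR| = 39.0 and R on the +x side, so R = (39.00, 0.000). The tangent condition forces SR to be normal to VR, so S = R + (0, 12.8) = (39.00, 12.80). On A1, R sits at bearing -90° from S; a 135° counterclockwise sweep puts B at bearing 45°, so B = S + 12.8·(cos 45°, sin 45°) = (48.05, 21.85). Then |VB| = |B − V| = 52.79.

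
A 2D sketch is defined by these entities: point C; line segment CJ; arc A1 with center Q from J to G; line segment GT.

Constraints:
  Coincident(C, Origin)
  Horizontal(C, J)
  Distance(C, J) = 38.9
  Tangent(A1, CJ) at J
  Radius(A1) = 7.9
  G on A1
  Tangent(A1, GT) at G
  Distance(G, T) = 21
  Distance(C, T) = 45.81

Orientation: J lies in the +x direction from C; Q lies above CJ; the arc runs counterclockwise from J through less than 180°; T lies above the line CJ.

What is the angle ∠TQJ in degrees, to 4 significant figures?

169.1°

C is at the origin; CJ is horizontal with |CJ| = 38.9 and J on the +x side, so J = (38.90, 0.000). The tangent condition forces QJ to be normal to CJ, so Q = J + (0, 7.9) = (38.90, 7.900). Since QG ⟂ GT (tangency), |QT| = √(7.9² + 21.0²) = 22.44 regardless of where G sits on A1. So T lies on both circle(C, 45.81) and circle(Q, 22.44); the above-CJ intersection is T = (34.68, 29.94). G is the foot of the tangent from T: G = (45.64, 12.02).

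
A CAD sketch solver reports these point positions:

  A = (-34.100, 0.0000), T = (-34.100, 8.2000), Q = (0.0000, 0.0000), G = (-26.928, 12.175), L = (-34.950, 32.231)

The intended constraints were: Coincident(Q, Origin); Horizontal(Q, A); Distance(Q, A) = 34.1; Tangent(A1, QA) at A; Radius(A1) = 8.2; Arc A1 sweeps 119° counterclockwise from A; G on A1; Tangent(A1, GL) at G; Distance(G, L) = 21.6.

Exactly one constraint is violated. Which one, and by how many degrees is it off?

Tangent(A1, GL) at G — off by 7.20°.

Q = (0.00, 0.00) ✓; Q.y = 0.00, A.y = 0.00 ✓; |QA| = 34.10 ✓; ∠(TA, AQ) = 90.00° ✓; |TA| = 8.200 ✓; bearing(T→G) − bearing(T→A) = 119.0° ✓; |TG| = 8.200 ✓; ∠(TG, GL) = 97.20° ✗; |GL| = 21.60 ✓.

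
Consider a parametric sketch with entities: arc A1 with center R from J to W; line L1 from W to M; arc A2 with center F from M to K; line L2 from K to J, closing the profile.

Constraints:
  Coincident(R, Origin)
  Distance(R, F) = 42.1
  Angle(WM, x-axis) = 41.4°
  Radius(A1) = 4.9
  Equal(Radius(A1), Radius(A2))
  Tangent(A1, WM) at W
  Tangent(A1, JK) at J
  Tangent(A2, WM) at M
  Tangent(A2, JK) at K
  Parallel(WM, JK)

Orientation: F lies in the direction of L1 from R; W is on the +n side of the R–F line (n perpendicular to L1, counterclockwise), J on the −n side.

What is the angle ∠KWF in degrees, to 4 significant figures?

6.465°

The slot axis is L1's direction at 41.4°, so u = (cos 41.4°, sin 41.4°) = (0.7501, 0.6613) and n = (−sin 41.4°, cos 41.4°) = (-0.6613, 0.7501). R is at the origin and F lies 42.1 along u from R, so F = 42.1·u = (31.58, 27.84). Tangency of A1 to both parallel lines with radius 4.9 puts W and J at R ± 4.9·n: W = (-3.240, 3.676), J = (3.240, -3.676). Equal radii place M and K the same way about F: M = F + 4.9·n = (28.34, 31.52), K = F − 4.9·n = (34.82, 24.17). Then cos ∠KWF = WK·WF / (|WK||WF|), giving 6.465°.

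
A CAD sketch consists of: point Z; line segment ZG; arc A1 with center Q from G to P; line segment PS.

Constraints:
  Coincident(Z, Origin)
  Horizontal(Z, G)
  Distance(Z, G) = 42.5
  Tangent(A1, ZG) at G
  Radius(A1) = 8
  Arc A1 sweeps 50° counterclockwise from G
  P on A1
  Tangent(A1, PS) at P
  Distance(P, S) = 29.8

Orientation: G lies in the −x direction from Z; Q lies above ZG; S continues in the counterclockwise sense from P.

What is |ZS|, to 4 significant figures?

30.92

Z is at the origin; Z and G share the same y with |ZG| = 42.5 and G on the −x side, so G = (-42.50, 0.000). Since A1 is tangent to ZG there, QG ⟂ ZG, so Q = G + (0, 8) = (-42.50, 8.000). On A1, G sits at bearing -90° from Q; a 50° counterclockwise sweep puts P at bearing -40°, so P = Q + 8.0·(cos -40°, sin -40°) = (-36.37, 2.858). Tangency of A1 to PS means the radius QP is perpendicular to PS, so PS runs along (−sin -40°, cos -40°); with |PS| = 29.8, S = (-17.22, 25.69). Then |ZS| = |S − Z| = 30.92.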